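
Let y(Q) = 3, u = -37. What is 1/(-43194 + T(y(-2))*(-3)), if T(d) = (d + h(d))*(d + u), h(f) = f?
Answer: -1/42582 ≈ -2.3484e-5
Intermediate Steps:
T(d) = 2*d*(-37 + d) (T(d) = (d + d)*(d - 37) = (2*d)*(-37 + d) = 2*d*(-37 + d))
1/(-43194 + T(y(-2))*(-3)) = 1/(-43194 + (2*3*(-37 + 3))*(-3)) = 1/(-43194 + (2*3*(-34))*(-3)) = 1/(-43194 - 204*(-3)) = 1/(-43194 + 612) = 1/(-42582) = -1/42582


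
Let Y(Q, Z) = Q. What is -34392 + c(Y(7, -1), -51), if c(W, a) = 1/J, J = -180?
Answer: -6190561/180 ≈ -34392.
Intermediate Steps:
c(W, a) = -1/180 (c(W, a) = 1/(-180) = -1/180)
-34392 + c(Y(7, -1), -51) = -34392 - 1/180 = -6190561/180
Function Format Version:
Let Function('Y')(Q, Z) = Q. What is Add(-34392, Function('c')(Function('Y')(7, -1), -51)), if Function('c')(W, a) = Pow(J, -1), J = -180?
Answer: Rational(-6190561, 180) ≈ -34392.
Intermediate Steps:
Function('c')(W, a) = Rational(-1, 180) (Function('c')(W, a) = Pow(-180, -1) = Rational(-1, 180))
Add(-34392, Function('c')(Function('Y')(7, -1), -51)) = Add(-34392, Rational(-1, 180)) = Rational(-6190561, 180)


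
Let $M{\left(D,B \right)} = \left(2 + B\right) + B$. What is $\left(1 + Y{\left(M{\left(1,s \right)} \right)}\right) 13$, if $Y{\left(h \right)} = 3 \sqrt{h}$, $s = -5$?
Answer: $13 + 78 i \sqrt{2} \approx 13.0 + 110.31 i$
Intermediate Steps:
$M{\left(D,B \right)} = 2 + 2 B$
$\left(1 + Y{\left(M{\left(1,s \right)} \right)}\right) 13 = \left(1 + 3 \sqrt{2 + 2 \left(-5\right)}\right) 13 = \left(1 + 3 \sqrt{2 - 10}\right) 13 = \left(1 + 3 \sqrt{-8}\right) 13 = \left(1 + 3 \cdot 2 i \sqrt{2}\right) 13 = \left(1 + 6 i \sqrt{2}\right) 13 = 13 + 78 i \sqrt{2}$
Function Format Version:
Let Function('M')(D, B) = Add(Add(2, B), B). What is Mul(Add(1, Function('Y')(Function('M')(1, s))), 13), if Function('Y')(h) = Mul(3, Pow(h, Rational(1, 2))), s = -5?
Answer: Add(13, Mul(78, I, Pow(2, Rational(1, 2)))) ≈ Add(13.000, Mul(110.31, I))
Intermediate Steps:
Function('M')(D, B) = Add(2, Mul(2, B))
Mul(Add(1, Function('Y')(Function('M')(1, s))), 13) = Mul(Add(1, Mul(3, Pow(Add(2, Mul(2, -5)), Rational(1, 2)))), 13) = Mul(Add(1, Mul(3, Pow(Add(2, -10), Rational(1, 2)))), 13) = Mul(Add(1, Mul(3, Pow(-8, Rational(1, 2)))), 13) = Mul(Add(1, Mul(3, Mul(2, I, Pow(2, Rational(1, 2))))), 13) = Mul(Add(1, Mul(6, I, Pow(2, Rational(1, 2)))), 13) = Add(13, Mul(78, I, Pow(2, Rational(1, 2))))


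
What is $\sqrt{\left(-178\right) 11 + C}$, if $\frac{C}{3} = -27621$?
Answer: $11 i \sqrt{701} \approx 291.24 i$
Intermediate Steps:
$C = -82863$ ($C = 3 \left(-27621\right) = -82863$)
$\sqrt{\left(-178\right) 11 + C} = \sqrt{\left(-178\right) 11 - 82863} = \sqrt{-1958 - 82863} = \sqrt{-84821} = 11 i \sqrt{701}$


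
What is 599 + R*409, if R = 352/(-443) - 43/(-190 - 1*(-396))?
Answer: 17215093/91258 ≈ 188.64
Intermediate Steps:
R = -91561/91258 (R = 352*(-1/443) - 43/(-190 + 396) = -352/443 - 43/206 = -91561/91258 ≈ -1.0033)
599 + R*409 = 599 - 91561/91258*409 = 599 - 37448449/91258 = 17215093/91258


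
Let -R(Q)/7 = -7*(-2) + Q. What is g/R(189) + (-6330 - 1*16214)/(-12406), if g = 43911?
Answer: -36623203/1259209 ≈ -29.084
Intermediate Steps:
R(Q) = -98 - 7*Q (R(Q) = -7*(-7*(-2) + Q) = -7*(14 + Q) = -98 - 7*Q)
g/R(189) + (-6330 - 1*16214)/(-12406) = 43911/(-98 - 7*189) + (-6330 - 1*16214)/(-12406) = 43911/(-98 - 1323) + (-6330 - 16214)*(-1/12406) = 43911/(-1421) - 22544*(-1/12406) = 43911*(-1/1421) + 11272/6203 = -6273/203 + 11272/6203 = -36623203/1259209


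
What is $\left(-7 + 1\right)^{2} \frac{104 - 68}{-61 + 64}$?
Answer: $432$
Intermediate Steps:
$\left(-7 + 1\right)^{2} \frac{104 - 68}{-61 + 64} = \left(-6\right)^{2} \cdot \frac{36}{3} = 36 \cdot 36 \cdot \frac{1}{3} = 36 \cdot 12 = 432$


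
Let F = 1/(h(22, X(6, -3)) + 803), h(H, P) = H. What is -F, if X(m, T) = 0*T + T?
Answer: -1/825 ≈ -0.0012121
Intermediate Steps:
X(m, T) = T (X(m, T) = 0 + T = T)
F = 1/825 (F = 1/(22 + 803) = 1/825 ≈ 0.0012121)
-F = -1*1/825 = -1/825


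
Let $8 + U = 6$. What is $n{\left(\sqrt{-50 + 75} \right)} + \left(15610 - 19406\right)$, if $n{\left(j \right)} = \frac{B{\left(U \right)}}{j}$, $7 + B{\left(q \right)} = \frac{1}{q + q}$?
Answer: $- \frac{75949}{20} \approx -3797.4$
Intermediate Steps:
$U = -2$ ($U = -8 + 6 = -2$)
$B{\left(q \right)} = -7 + \frac{1}{2 q}$ ($B{\left(q \right)} = -7 + \frac{1}{q + q} = -7 + \frac{1}{2 q}$)
$n{\left(j \right)} = - \frac{29}{4 j}$ ($n{\left(j \right)} = \frac{-7 + \frac{1}{2 \left(-2\right)}}{j} = \frac{-7 + \frac{1}{2} \left(- \frac{1}{2}\right)}{j} = \frac{-7 - \frac{1}{4}}{j} = - \frac{29}{4 j}$)
$n{\left(\sqrt{-50 + 75} \right)} + \left(15610 - 19406\right) = - \frac{29}{4 \sqrt{-50 + 75}} + \left(15610 - 19406\right) = - \frac{29}{4 \sqrt{25}} - 3796 = - \frac{29}{4 \cdot 5} - 3796 = \left(- \frac{29}{4}\right) \frac{1}{5} - 3796 = - \frac{29}{20} - 3796 = - \frac{75949}{20}$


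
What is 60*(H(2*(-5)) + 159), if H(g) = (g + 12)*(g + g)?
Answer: 7140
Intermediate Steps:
H(g) = 2*g*(12 + g) (H(g) = (12 + g)*(2*g) = 2*g*(12 + g))
60*(H(2*(-5)) + 159) = 60*(2*(2*(-5))*(12 + 2*(-5)) + 159) = 60*(2*(-10)*(12 - 10) + 159) = 60*(2*(-10)*2 + 159) = 60*(-40 + 159) = 60*119 = 7140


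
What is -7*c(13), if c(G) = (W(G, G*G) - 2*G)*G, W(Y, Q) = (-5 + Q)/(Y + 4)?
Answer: 25298/17 ≈ 1488.1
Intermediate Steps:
W(Y, Q) = (-5 + Q)/(4 + Y)
c(G) = G*(-2*G + (-5 + G²)/(4 + G)) (c(G) = ((-5 + G*G)/(4 + G) - 2*G)*G = ((-5 + G²)/(4 + G) - 2*G)*G = (-2*G + (-5 + G²)/(4 + G))*G = G*(-2*G + (-5 + G²)/(4 + G)))
-7*c(13) = -91*(-5 - 1*13² - 8*13)/(4 + 13) = -91*(-5 - 1*169 - 104)/17 = -91*(-5 - 169 - 104)/17 = -91*(-278)/17 = -7*(-3614/17) = 25298/17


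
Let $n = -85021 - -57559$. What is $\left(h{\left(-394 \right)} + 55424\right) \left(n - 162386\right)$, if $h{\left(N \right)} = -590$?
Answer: $-10410125232$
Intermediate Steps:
$n = -27462$ ($n = -85021 + 57559 = -27462$)
$\left(h{\left(-394 \right)} + 55424\right) \left(n - 162386\right) = \left(-590 + 55424\right) \left(-27462 - 162386\right) = 54834 \left(-189848\right) = -10410125232$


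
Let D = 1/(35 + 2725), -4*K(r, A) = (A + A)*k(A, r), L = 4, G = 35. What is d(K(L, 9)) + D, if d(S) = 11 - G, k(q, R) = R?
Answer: -66239/2760 ≈ -24.000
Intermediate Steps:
K(r, A) = -A*r/2 (K(r, A) = -(A + A)*r/4 = -2*A*r/4 = -A*r/2)
d(S) = -24 (d(S) = 11 - 1*35 = 11 - 35 = -24)
D = 1/2760 ≈ 0.00036232
d(K(L, 9)) + D = -24 + 1/2760 = -66239/2760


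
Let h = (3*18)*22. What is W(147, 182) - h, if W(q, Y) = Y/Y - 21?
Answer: -1208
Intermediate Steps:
W(q, Y) = -20 (W(q, Y) = 1 - 21 = -20)
h = 1188 (h = 54*22 = 1188)
W(147, 182) - h = -20 - 1*1188 = -20 - 1188 = -1208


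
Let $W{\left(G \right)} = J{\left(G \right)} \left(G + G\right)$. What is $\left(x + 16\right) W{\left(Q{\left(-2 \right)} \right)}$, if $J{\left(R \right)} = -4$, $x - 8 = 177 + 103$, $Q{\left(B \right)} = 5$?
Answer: $-12160$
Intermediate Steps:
$x = 288$ ($x = 8 + \left(177 + 103\right) = 8 + 280 = 288$)
$W{\left(G \right)} = - 8 G$ ($W{\left(G \right)} = - 4 \left(G + G\right) = - 4 \cdot 2 G = - 8 G$)
$\left(x + 16\right) W{\left(Q{\left(-2 \right)} \right)} = \left(288 + 16\right) \left(\left(-8\right) 5\right) = 304 \left(-40\right) = -12160$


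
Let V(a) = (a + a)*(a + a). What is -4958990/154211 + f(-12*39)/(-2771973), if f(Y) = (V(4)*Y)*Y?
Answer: -1767538292374/47496525367 ≈ -37.214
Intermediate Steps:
V(a) = 4*a² (V(a) = (2*a)*(2*a) = 4*a²)
f(Y) = 64*Y² (f(Y) = ((4*4²)*Y)*Y = ((4*16)*Y)*Y = (64*Y)*Y = 64*Y²)
-4958990/154211 + f(-12*39)/(-2771973) = -4958990/154211 + (64*(-12*39)²)/(-2771973) = -4958990*1/154211 + (64*(-468)²)*(-1/2771973) = -4958990/154211 + (64*219024)*(-1/2771973) = -4958990/154211 + 14017536*(-1/2771973) = -4958990/154211 - 1557504/307997 = -1767538292374/47496525367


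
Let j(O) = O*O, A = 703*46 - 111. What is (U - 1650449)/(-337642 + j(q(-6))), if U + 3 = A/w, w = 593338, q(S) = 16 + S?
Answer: 979275856549/200276495196 ≈ 4.8896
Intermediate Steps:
A = 32227 (A = 32338 - 111 = 32227)
U = -1747787/593338 (U = -3 + 32227/593338 = -1747787/593338 ≈ -2.9457)
j(O) = O²
(U - 1650449)/(-337642 + j(q(-6))) = (-1747787/593338 - 1650449)/(-337642 + (16 - 6)²) = -979275856549/(593338*(-337642 + 10²)) = -979275856549/(593338*(-337642 + 100)) = -979275856549/593338/(-337542) = -979275856549/593338*(-1/337542) = 979275856549/200276495196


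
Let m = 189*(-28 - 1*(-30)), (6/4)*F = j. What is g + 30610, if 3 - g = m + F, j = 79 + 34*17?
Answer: 29797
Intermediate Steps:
j = 657 (j = 79 + 578 = 657)
F = 438 (F = (⅔)*657 = 438)
m = 378 (m = 189*(-28 + 30) = 189*2 = 378)
g = -813 (g = 3 - (378 + 438) = 3 - 1*816 = 3 - 816 = -813)
g + 30610 = -813 + 30610 = 29797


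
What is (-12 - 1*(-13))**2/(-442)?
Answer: -1/442 ≈ -0.0022624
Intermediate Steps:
(-12 - 1*(-13))**2/(-442) = (-12 + 13)**2*(-1/442) = 1**2*(-1/442) = 1*(-1/442) = -1/442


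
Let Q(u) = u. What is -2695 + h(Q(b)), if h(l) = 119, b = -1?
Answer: -2576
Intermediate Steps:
-2695 + h(Q(b)) = -2695 + 119 = -2576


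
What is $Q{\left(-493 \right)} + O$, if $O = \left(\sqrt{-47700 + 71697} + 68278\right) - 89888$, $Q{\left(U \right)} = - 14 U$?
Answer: $-14708 + \sqrt{23997} \approx -14553.0$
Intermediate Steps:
$O = -21610 + \sqrt{23997}$ ($O = \left(\sqrt{23997} + 68278\right) - 89888 = \left(68278 + \sqrt{23997}\right) - 89888 = -21610 + \sqrt{23997} \approx -21455.0$)
$Q{\left(-493 \right)} + O = \left(-14\right) \left(-493\right) - \left(21610 - \sqrt{23997}\right) = 6902 - \left(21610 - \sqrt{23997}\right) = -14708 + \sqrt{23997}$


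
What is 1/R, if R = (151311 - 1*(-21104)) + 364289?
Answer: 1/536704 ≈ 1.8632e-6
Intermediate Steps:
R = 536704 (R = (151311 + 21104) + 364289 = 172415 + 364289 = 536704)
1/R = 1/536704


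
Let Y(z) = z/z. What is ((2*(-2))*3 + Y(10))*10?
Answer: -110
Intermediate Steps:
Y(z) = 1
((2*(-2))*3 + Y(10))*10 = ((2*(-2))*3 + 1)*10 = (-4*3 + 1)*10 = (-12 + 1)*10 = -11*10 = -110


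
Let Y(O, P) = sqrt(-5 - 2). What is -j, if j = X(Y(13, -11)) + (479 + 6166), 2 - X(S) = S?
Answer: -6647 + I*sqrt(7) ≈ -6647.0 + 2.6458*I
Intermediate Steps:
Y(O, P) = I*sqrt(7) (Y(O, P) = sqrt(-7) = I*sqrt(7))
X(S) = 2 - S
j = 6647 - I*sqrt(7) (j = (2 - I*sqrt(7)) + (479 + 6166) = (2 - I*sqrt(7)) + 6645 = 6647 - I*sqrt(7) ≈ 6647.0 - 2.6458*I)
-j = -(6647 - I*sqrt(7)) = -6647 + I*sqrt(7)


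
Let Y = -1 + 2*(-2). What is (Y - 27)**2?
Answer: 1024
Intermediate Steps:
Y = -5 (Y = -1 - 4 = -5)
(Y - 27)**2 = (-5 - 27)**2 = (-32)**2 = 1024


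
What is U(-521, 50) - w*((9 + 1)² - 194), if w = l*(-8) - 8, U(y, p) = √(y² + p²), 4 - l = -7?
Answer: -9024 + √273941 ≈ -8500.6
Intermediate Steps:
l = 11 (l = 4 - 1*(-7) = 4 + 7 = 11)
U(y, p) = √(p² + y²)
w = -96 (w = 11*(-8) - 8 = -88 - 8 = -96)
U(-521, 50) - w*((9 + 1)² - 194) = √(50² + (-521)²) - (-96)*((9 + 1)² - 194) = √(2500 + 271441) - (-96)*(10² - 194) = √273941 - (-96)*(100 - 194) = √273941 - (-96)*(-94) = √273941 - 1*9024 = √273941 - 9024 = -9024 + √273941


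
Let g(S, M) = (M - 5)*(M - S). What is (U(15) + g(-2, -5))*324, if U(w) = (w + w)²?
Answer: 301320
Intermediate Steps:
U(w) = 4*w² (U(w) = (2*w)² = 4*w²)
g(S, M) = (-5 + M)*(M - S)
(U(15) + g(-2, -5))*324 = (4*15² + ((-5)² - 5*(-5) + 5*(-2) - 1*(-5)*(-2)))*324 = (4*225 + (25 + 25 - 10 - 10))*324 = (900 + 30)*324 = 930*324 = 301320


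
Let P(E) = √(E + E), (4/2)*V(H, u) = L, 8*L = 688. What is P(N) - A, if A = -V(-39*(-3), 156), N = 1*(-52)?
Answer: 43 + 2*I*√26 ≈ 43.0 + 10.198*I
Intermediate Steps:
L = 86 (L = (⅛)*688 = 86)
N = -52
V(H, u) = 43 (V(H, u) = (½)*86 = 43)
A = -43 (A = -1*43 = -43)
P(E) = √2*√E (P(E) = √(2*E) = √2*√E)
P(N) - A = √2*√(-52) - 1*(-43) = √2*(2*I*√13) + 43 = 2*I*√26 + 43 = 43 + 2*I*√26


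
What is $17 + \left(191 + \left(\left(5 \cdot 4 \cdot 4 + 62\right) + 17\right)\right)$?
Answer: $367$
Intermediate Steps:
$17 + \left(191 + \left(\left(5 \cdot 4 \cdot 4 + 62\right) + 17\right)\right) = 17 + \left(191 + \left(\left(20 \cdot 4 + 62\right) + 17\right)\right) = 17 + \left(191 + \left(\left(80 + 62\right) + 17\right)\right) = 17 + \left(191 + \left(142 + 17\right)\right) = 17 + \left(191 + 159\right) = 17 + 350 = 367$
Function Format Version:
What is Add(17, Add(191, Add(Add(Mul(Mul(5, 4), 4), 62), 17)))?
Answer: 367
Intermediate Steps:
Add(17, Add(191, Add(Add(Mul(Mul(5, 4), 4), 62), 17))) = Add(17, Add(191, Add(Add(Mul(20, 4), 62), 17))) = Add(17, Add(191, Add(Add(80, 62), 17))) = Add(17, Add(191, Add(142, 17))) = Add(17, Add(191, 159)) = Add(17, 350) = 367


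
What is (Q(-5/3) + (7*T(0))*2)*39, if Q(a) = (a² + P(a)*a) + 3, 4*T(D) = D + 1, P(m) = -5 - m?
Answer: 1157/2 ≈ 578.50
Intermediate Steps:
T(D) = ¼ + D/4 (T(D) = (D + 1)/4 = (1 + D)/4 = ¼ + D/4)
Q(a) = 3 + a² + a*(-5 - a) (Q(a) = (a² + (-5 - a)*a) + 3 = (a² + a*(-5 - a)) + 3 = 3 + a² + a*(-5 - a))
(Q(-5/3) + (7*T(0))*2)*39 = ((3 - (-25)/3) + (7*(¼ + (¼)*0))*2)*39 = ((3 - (-25)/3) + (7*(¼ + 0))*2)*39 = ((3 - 5*(-5/3)) + (7*(¼))*2)*39 = ((3 + 25/3) + (7/4)*2)*39 = (34/3 + 7/2)*39 = (89/6)*39 = 1157/2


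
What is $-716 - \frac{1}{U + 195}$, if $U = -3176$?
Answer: $- \frac{2134395}{2981} \approx -716.0$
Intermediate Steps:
$-716 - \frac{1}{U + 195} = -716 - \frac{1}{-3176 + 195} = -716 - \frac{1}{-2981} = -716 - - \frac{1}{2981} = -716 + \frac{1}{2981} = - \frac{2134395}{2981}$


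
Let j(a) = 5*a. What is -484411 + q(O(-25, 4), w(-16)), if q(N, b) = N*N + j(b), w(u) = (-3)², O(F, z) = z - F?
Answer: -483525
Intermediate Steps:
w(u) = 9
q(N, b) = N² + 5*b (q(N, b) = N*N + 5*b = N² + 5*b)
-484411 + q(O(-25, 4), w(-16)) = -484411 + ((4 - 1*(-25))² + 5*9) = -484411 + ((4 + 25)² + 45) = -484411 + (29² + 45) = -484411 + (841 + 45) = -484411 + 886 = -483525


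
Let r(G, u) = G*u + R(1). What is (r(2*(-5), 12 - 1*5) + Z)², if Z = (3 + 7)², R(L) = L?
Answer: 961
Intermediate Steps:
r(G, u) = 1 + G*u (r(G, u) = G*u + 1 = 1 + G*u)
Z = 100 (Z = 10² = 100)
(r(2*(-5), 12 - 1*5) + Z)² = ((1 + (2*(-5))*(12 - 1*5)) + 100)² = ((1 - 10*(12 - 5)) + 100)² = ((1 - 10*7) + 100)² = ((1 - 70) + 100)² = (-69 + 100)² = 31² = 961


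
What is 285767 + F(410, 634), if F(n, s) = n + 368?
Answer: 286545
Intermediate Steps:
F(n, s) = 368 + n
285767 + F(410, 634) = 285767 + (368 + 410) = 285767 + 778 = 286545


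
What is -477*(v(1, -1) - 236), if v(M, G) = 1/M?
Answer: 112095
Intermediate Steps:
-477*(v(1, -1) - 236) = -477*(1/1 - 236) = -477*(1 - 236) = -477*(-235) = 112095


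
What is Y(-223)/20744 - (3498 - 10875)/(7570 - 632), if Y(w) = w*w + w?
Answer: 124125279/35980468 ≈ 3.4498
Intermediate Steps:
Y(w) = w + w² (Y(w) = w² + w = w + w²)
Y(-223)/20744 - (3498 - 10875)/(7570 - 632) = -223*(1 - 223)/20744 - (3498 - 10875)/(7570 - 632) = -223*(-222)*(1/20744) - (-7377)/6938 = 49506*(1/20744) - (-7377)/6938 = 24753/10372 - 1*(-7377/6938) = 24753/10372 + 7377/6938 = 124125279/35980468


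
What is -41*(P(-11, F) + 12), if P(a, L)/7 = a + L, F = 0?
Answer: 2665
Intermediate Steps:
P(a, L) = 7*L + 7*a (P(a, L) = 7*(a + L) = 7*(L + a) = 7*L + 7*a)
-41*(P(-11, F) + 12) = -41*((7*0 + 7*(-11)) + 12) = -41*((0 - 77) + 12) = -41*(-77 + 12) = -41*(-65) = 2665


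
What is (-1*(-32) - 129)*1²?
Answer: -97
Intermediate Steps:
(-1*(-32) - 129)*1² = (32 - 129)*1 = -97*1 = -97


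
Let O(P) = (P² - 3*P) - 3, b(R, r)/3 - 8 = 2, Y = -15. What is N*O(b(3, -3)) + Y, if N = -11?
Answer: -8892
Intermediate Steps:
b(R, r) = 30 (b(R, r) = 24 + 3*2 = 24 + 6 = 30)
O(P) = -3 + P² - 3*P
N*O(b(3, -3)) + Y = -11*(-3 + 30² - 3*30) - 15 = -11*(-3 + 900 - 90) - 15 = -11*807 - 15 = -8877 - 15 = -8892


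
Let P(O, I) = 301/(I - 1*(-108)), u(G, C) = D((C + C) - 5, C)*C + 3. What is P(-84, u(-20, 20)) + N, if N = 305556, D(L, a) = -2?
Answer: 21694777/71 ≈ 3.0556e+5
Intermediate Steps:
u(G, C) = 3 - 2*C (u(G, C) = -2*C + 3 = 3 - 2*C)
P(O, I) = 301/(108 + I) (P(O, I) = 301/(I + 108) = 301/(108 + I))
P(-84, u(-20, 20)) + N = 301/(108 + (3 - 2*20)) + 305556 = 301/(108 + (3 - 40)) + 305556 = 301/(108 - 37) + 305556 = 301/71 + 305556 = 21694777/71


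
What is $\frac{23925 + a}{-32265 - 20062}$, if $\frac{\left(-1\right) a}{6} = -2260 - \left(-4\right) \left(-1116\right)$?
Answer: $- \frac{64269}{52327} \approx -1.2282$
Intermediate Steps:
$a = 40344$ ($a = - 6 \left(-2260 - \left(-4\right) \left(-1116\right)\right) = - 6 \left(-2260 - 4464\right) = \left(-6\right) \left(-6724\right) = 40344$)
$\frac{23925 + a}{-32265 - 20062} = \frac{23925 + 40344}{-32265 - 20062} = \frac{64269}{-52327} = 64269 \left(- \frac{1}{52327}\right) = - \frac{64269}{52327}$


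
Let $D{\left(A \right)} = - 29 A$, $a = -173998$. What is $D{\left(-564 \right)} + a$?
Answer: $-157642$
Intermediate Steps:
$D{\left(-564 \right)} + a = \left(-29\right) \left(-564\right) - 173998 = 16356 - 173998 = -157642$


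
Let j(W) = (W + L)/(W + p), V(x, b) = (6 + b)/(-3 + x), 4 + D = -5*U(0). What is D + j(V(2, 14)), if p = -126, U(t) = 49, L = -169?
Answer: -36165/146 ≈ -247.71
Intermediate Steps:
D = -249 (D = -4 - 5*49 = -4 - 245 = -249)
V(x, b) = (6 + b)/(-3 + x)
j(W) = (-169 + W)/(-126 + W) (j(W) = (W - 169)/(W - 126) = (-169 + W)/(-126 + W))
D + j(V(2, 14)) = -249 + (-169 + (6 + 14)/(-3 + 2))/(-126 + (6 + 14)/(-3 + 2)) = -249 + (-169 + 20/(-1))/(-126 + 20/(-1)) = -249 + (-169 - 1*20)/(-126 - 1*20) = -249 + (-169 - 20)/(-126 - 20) = -249 - 189/(-146) = -249 - 1/146*(-189) = -249 + 189/146 = -36165/146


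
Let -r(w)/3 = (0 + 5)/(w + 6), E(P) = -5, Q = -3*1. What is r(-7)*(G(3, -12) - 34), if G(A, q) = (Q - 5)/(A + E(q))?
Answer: -450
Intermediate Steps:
Q = -3
r(w) = -15/(6 + w) (r(w) = -3*(0 + 5)/(w + 6) = -15/(6 + w))
G(A, q) = -8/(-5 + A) (G(A, q) = (-3 - 5)/(A - 5) = -8/(-5 + A))
r(-7)*(G(3, -12) - 34) = (-15/(6 - 7))*(-8/(-5 + 3) - 34) = (-15/(-1))*(-8/(-2) - 34) = (-15*(-1))*(-8*(-½) - 34) = 15*(4 - 34) = 15*(-30) = -450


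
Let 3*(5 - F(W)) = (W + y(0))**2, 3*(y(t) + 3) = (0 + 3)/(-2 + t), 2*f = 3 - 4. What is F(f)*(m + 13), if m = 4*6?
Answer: -37/3 ≈ -12.333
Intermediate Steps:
m = 24
f = -1/2 (f = (3 - 4)/2 = (1/2)*(-1) = -1/2 ≈ -0.50000)
y(t) = -3 + 1/(-2 + t) (y(t) = -3 + ((0 + 3)/(-2 + t))/3 = -3 + (3/(-2 + t))/3 = -3 + 1/(-2 + t))
F(W) = 5 - (-7/2 + W)**2/3 (F(W) = 5 - (W + (7 - 3*0)/(-2 + 0))**2/3 = 5 - (W + (7 + 0)/(-2))**2/3 = 5 - (W - 1/2*7)**2/3 = 5 - (W - 7/2)**2/3 = 5 - (-7/2 + W)**2/3)
F(f)*(m + 13) = (5 - (-7 + 2*(-1/2))**2/12)*(24 + 13) = (5 - (-7 - 1)**2/12)*37 = (5 - 1/12*(-8)**2)*37 = (5 - 1/12*64)*37 = (5 - 16/3)*37 = -1/3*37 = -37/3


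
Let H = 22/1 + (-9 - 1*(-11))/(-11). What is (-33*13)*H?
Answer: -9360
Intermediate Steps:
H = 240/11 (H = 22*1 + (-9 + 11)*(-1/11) = 22 + 2*(-1/11) = 22 - 2/11 = 240/11 ≈ 21.818)
(-33*13)*H = -33*13*(240/11) = -429*240/11 = -9360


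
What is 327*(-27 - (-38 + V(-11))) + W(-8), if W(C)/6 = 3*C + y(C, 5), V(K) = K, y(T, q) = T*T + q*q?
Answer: 7584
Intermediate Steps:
y(T, q) = T² + q²
W(C) = 150 + 6*C² + 18*C (W(C) = 6*(3*C + (C² + 5²)) = 6*(3*C + (C² + 25)) = 6*(3*C + (25 + C²)) = 6*(25 + C² + 3*C) = 150 + 6*C² + 18*C)
327*(-27 - (-38 + V(-11))) + W(-8) = 327*(-27 - (-38 - 11)) + (150 + 6*(-8)² + 18*(-8)) = 327*(-27 - 1*(-49)) + (150 + 6*64 - 144) = 327*(-27 + 49) + (150 + 384 - 144) = 327*22 + 390 = 7194 + 390 = 7584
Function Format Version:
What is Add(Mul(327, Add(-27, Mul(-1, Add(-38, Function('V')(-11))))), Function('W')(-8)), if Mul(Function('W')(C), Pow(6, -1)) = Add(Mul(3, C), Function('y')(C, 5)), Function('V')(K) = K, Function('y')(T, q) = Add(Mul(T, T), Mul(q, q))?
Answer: 7584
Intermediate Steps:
Function('y')(T, q) = Add(Pow(T, 2), Pow(q, 2))
Function('W')(C) = Add(150, Mul(6, Pow(C, 2)), Mul(18, C)) (Function('W')(C) = Mul(6, Add(Mul(3, C), Add(Pow(C, 2), Pow(5, 2)))) = Mul(6, Add(Mul(3, C), Add(Pow(C, 2), 25))) = Mul(6, Add(Mul(3, C), Add(25, Pow(C, 2)))) = Mul(6, Add(25, Pow(C, 2), Mul(3, C))) = Add(150, Mul(6, Pow(C, 2)), Mul(18, C)))
Add(Mul(327, Add(-27, Mul(-1, Add(-38, Function('V')(-11))))), Function('W')(-8)) = Add(Mul(327, Add(-27, Mul(-1, Add(-38, -11)))), Add(150, Mul(6, Pow(-8, 2)), Mul(18, -8))) = Add(Mul(327, Add(-27, Mul(-1, -49))), Add(150, Mul(6, 64), -144)) = Add(Mul(327, Add(-27, 49)), Add(150, 384, -144)) = Add(Mul(327, 22), 390) = Add(7194, 390) = 7584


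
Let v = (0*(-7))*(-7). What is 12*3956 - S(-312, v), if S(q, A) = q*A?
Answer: 47472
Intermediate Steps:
v = 0 (v = 0*(-7) = 0)
S(q, A) = A*q
12*3956 - S(-312, v) = 12*3956 - 0*(-312) = 47472 - 1*0 = 47472 + 0 = 47472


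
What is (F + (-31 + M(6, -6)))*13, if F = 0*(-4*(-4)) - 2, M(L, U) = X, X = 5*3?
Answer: -234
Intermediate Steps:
X = 15
M(L, U) = 15
F = -2 (F = 0*16 - 2 = 0 - 2 = -2)
(F + (-31 + M(6, -6)))*13 = (-2 + (-31 + 15))*13 = (-2 - 16)*13 = -18*13 = -234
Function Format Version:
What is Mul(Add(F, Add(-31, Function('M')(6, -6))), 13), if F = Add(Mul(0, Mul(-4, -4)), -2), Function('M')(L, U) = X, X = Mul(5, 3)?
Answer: -234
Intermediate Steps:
X = 15
Function('M')(L, U) = 15
F = -2 (F = Add(Mul(0, 16), -2) = Add(0, -2) = -2)
Mul(Add(F, Add(-31, Function('M')(6, -6))), 13) = Mul(Add(-2, Add(-31, 15)), 13) = Mul(Add(-2, -16), 13) = Mul(-18, 13) = -234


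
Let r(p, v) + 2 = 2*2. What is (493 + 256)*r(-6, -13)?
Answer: 1498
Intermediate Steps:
r(p, v) = 2 (r(p, v) = -2 + 2*2 = -2 + 4 = 2)
(493 + 256)*r(-6, -13) = (493 + 256)*2 = 749*2 = 1498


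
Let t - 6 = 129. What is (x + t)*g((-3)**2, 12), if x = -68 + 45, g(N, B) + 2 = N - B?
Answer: -560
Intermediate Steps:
t = 135 (t = 6 + 129 = 135)
g(N, B) = -2 + N - B (g(N, B) = -2 + (N - B) = -2 + N - B)
x = -23
(x + t)*g((-3)**2, 12) = (-23 + 135)*(-2 + (-3)**2 - 1*12) = 112*(-2 + 9 - 12) = 112*(-5) = -560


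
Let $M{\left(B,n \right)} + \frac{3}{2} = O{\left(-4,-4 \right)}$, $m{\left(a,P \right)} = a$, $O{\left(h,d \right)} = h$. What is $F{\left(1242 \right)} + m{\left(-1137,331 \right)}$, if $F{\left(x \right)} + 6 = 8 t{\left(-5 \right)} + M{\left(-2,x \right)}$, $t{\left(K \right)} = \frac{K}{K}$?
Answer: $- \frac{2281}{2} \approx -1140.5$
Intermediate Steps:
$M{\left(B,n \right)} = - \frac{11}{2}$ ($M{\left(B,n \right)} = - \frac{3}{2} - 4 = - \frac{11}{2}$)
$t{\left(K \right)} = 1$
$F{\left(x \right)} = - \frac{7}{2}$ ($F{\left(x \right)} = -6 + \left(8 \cdot 1 - \frac{11}{2}\right) = -6 + \left(8 - \frac{11}{2}\right) = -6 + \frac{5}{2} = - \frac{7}{2}$)
$F{\left(1242 \right)} + m{\left(-1137,331 \right)} = - \frac{7}{2} - 1137 = - \frac{2281}{2}$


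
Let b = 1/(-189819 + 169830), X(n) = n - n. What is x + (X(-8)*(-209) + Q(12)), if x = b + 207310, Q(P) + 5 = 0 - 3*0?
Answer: 4143819644/19989 ≈ 2.0731e+5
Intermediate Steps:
X(n) = 0
Q(P) = -5 (Q(P) = -5 + (0 - 3*0) = -5 + (0 + 0) = -5 + 0 = -5)
b = -1/19989 (b = 1/(-19989) = -1/19989 ≈ -5.0028e-5)
x = 4143919589/19989 (x = -1/19989 + 207310 = 4143919589/19989 ≈ 2.0731e+5)
x + (X(-8)*(-209) + Q(12)) = 4143919589/19989 + (0*(-209) - 5) = 4143919589/19989 + (0 - 5) = 4143919589/19989 - 5 = 4143819644/19989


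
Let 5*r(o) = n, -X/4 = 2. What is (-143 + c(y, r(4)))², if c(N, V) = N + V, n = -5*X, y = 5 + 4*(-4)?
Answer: 21316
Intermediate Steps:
X = -8 (X = -4*2 = -8)
y = -11 (y = 5 - 16 = -11)
n = 40 (n = -5*(-8) = 40)
r(o) = 8 (r(o) = (⅕)*40 = 8)
(-143 + c(y, r(4)))² = (-143 + (-11 + 8))² = (-143 - 3)² = (-146)² = 21316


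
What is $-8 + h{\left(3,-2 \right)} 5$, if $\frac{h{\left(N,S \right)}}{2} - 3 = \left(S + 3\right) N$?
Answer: $52$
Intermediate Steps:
$h{\left(N,S \right)} = 6 + 2 N \left(3 + S\right)$ ($h{\left(N,S \right)} = 6 + 2 \left(S + 3\right) N = 6 + 2 \left(3 + S\right) N = 6 + 2 N \left(3 + S\right)$)
$-8 + h{\left(3,-2 \right)} 5 = -8 + \left(6 + 6 \cdot 3 + 2 \cdot 3 \left(-2\right)\right) 5 = -8 + \left(6 + 18 - 12\right) 5 = -8 + 12 \cdot 5 = -8 + 60 = 52$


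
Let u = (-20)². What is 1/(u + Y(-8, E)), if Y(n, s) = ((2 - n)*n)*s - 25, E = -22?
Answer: 1/2135 ≈ 0.00046838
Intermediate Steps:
Y(n, s) = -25 + n*s*(2 - n) (Y(n, s) = (n*(2 - n))*s - 25 = n*s*(2 - n) - 25 = -25 + n*s*(2 - n))
u = 400
1/(u + Y(-8, E)) = 1/(400 + (-25 - 1*(-22)*(-8)² + 2*(-8)*(-22))) = 1/(400 + (-25 - 1*(-22)*64 + 352)) = 1/(400 + (-25 + 1408 + 352)) = 1/(400 + 1735) = 1/2135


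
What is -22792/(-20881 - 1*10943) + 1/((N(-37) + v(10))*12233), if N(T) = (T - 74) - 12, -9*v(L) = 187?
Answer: 867273373/1210956903 ≈ 0.71619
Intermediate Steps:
v(L) = -187/9 (v(L) = -⅑*187 = -187/9)
N(T) = -86 + T (N(T) = (-74 + T) - 12 = -86 + T)
-22792/(-20881 - 1*10943) + 1/((N(-37) + v(10))*12233) = -22792/(-20881 - 1*10943) + 1/((-86 - 37) - 187/9*12233) = -22792/(-20881 - 10943) + (1/12233)/(-123 - 187/9) = -22792/(-31824) + (1/12233)/(-1294/9) = -22792*(-1/31824) - 9/1294*1/12233 = 2849/3978 - 9/15829502 = 867273373/1210956903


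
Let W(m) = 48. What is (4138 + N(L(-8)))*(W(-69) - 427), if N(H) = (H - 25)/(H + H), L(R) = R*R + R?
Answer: -175661573/112 ≈ -1.5684e+6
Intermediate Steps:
L(R) = R + R² (L(R) = R² + R = R + R²)
N(H) = (-25 + H)/(2*H) (N(H) = (-25 + H)/((2*H)) = (-25 + H)*(1/(2*H)) = (-25 + H)/(2*H))
(4138 + N(L(-8)))*(W(-69) - 427) = (4138 + (-25 - 8*(1 - 8))/(2*((-8*(1 - 8)))))*(48 - 427) = (4138 + (-25 - 8*(-7))/(2*((-8*(-7)))))*(-379) = (4138 + (½)*(-25 + 56)/56)*(-379) = (4138 + (½)*(1/56)*31)*(-379) = (4138 + 31/112)*(-379) = (463487/112)*(-379) = -175661573/112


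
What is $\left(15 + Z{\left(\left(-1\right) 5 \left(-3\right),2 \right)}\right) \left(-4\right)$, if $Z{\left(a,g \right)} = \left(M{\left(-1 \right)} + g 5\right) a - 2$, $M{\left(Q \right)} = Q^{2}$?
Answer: $-712$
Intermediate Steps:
$Z{\left(a,g \right)} = -2 + a \left(1 + 5 g\right)$ ($Z{\left(a,g \right)} = \left(\left(-1\right)^{2} + g 5\right) a - 2 = \left(1 + 5 g\right) a - 2 = a \left(1 + 5 g\right) - 2 = -2 + a \left(1 + 5 g\right)$)
$\left(15 + Z{\left(\left(-1\right) 5 \left(-3\right),2 \right)}\right) \left(-4\right) = \left(15 + \left(-2 + \left(-1\right) 5 \left(-3\right) + 5 \left(-1\right) 5 \left(-3\right) 2\right)\right) \left(-4\right) = \left(15 - \left(-13 - 5 \left(\left(-5\right) \left(-3\right)\right) 2\right)\right) \left(-4\right) = \left(15 + \left(-2 + 15 + 5 \cdot 15 \cdot 2\right)\right) \left(-4\right) = \left(15 + \left(-2 + 15 + 150\right)\right) \left(-4\right) = \left(15 + 163\right) \left(-4\right) = 178 \left(-4\right) = -712$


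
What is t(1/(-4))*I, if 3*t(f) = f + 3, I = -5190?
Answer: -9515/2 ≈ -4757.5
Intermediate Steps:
t(f) = 1 + f/3 (t(f) = (f + 3)/3 = (3 + f)/3 = 1 + f/3)
t(1/(-4))*I = (1 + (⅓)/(-4))*(-5190) = (1 + (⅓)*(-¼))*(-5190) = (1 - 1/12)*(-5190) = (11/12)*(-5190) = -9515/2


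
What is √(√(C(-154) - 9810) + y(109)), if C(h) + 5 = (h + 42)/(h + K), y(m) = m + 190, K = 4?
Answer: √(67275 + 15*I*√2208207)/15 ≈ 17.521 + 2.8271*I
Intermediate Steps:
y(m) = 190 + m
C(h) = -5 + (42 + h)/(4 + h) (C(h) = -5 + (h + 42)/(h + 4) = -5 + (42 + h)/(4 + h))
√(√(C(-154) - 9810) + y(109)) = √(√(2*(11 - 2*(-154))/(4 - 154) - 9810) + (190 + 109)) = √(√(2*(11 + 308)/(-150) - 9810) + 299) = √(√(2*(-1/150)*319 - 9810) + 299) = √(√(-319/75 - 9810) + 299) = √(√(-736069/75) + 299) = √(I*√2208207/15 + 299) = √(299 + I*√2208207/15)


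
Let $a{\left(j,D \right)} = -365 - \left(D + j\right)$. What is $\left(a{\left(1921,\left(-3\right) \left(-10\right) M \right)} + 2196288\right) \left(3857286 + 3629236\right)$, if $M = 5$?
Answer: $16424321262744$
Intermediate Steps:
$a{\left(j,D \right)} = -365 - D - j$ ($a{\left(j,D \right)} = -365 - \left(D + j\right) = -365 - D - j$)
$\left(a{\left(1921,\left(-3\right) \left(-10\right) M \right)} + 2196288\right) \left(3857286 + 3629236\right) = \left(\left(-365 - \left(-3\right) \left(-10\right) 5 - 1921\right) + 2196288\right) \left(3857286 + 3629236\right) = \left(\left(-365 - 30 \cdot 5 - 1921\right) + 2196288\right) 7486522 = \left(\left(-365 - 150 - 1921\right) + 2196288\right) 7486522 = \left(-2436 + 2196288\right) 7486522 = 2193852 \cdot 7486522 = 16424321262744$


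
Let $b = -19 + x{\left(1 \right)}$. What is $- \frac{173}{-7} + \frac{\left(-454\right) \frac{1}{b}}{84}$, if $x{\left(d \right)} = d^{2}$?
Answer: $\frac{18911}{756} \approx 25.015$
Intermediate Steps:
$b = -18$ ($b = -19 + 1^{2} = -19 + 1 = -18$)
$- \frac{173}{-7} + \frac{\left(-454\right) \frac{1}{b}}{84} = - \frac{173}{-7} + \frac{\left(-454\right) \frac{1}{-18}}{84} = \left(-173\right) \left(- \frac{1}{7}\right) + \left(-454\right) \left(- \frac{1}{18}\right) \frac{1}{84} = \frac{173}{7} + \frac{227}{9} \cdot \frac{1}{84} = \frac{173}{7} + \frac{227}{756} = \frac{18911}{756}$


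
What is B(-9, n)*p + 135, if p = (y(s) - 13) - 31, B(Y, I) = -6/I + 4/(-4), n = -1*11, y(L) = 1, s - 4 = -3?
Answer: 1700/11 ≈ 154.55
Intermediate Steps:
s = 1 (s = 4 - 3 = 1)
n = -11
B(Y, I) = -1 - 6/I (B(Y, I) = -6/I + 4*(-¼) = -6/I - 1 = -1 - 6/I)
p = -43 (p = (1 - 13) - 31 = -12 - 31 = -43)
B(-9, n)*p + 135 = ((-6 - 1*(-11))/(-11))*(-43) + 135 = -(-6 + 11)/11*(-43) + 135 = -1/11*5*(-43) + 135 = -5/11*(-43) + 135 = 215/11 + 135 = 1700/11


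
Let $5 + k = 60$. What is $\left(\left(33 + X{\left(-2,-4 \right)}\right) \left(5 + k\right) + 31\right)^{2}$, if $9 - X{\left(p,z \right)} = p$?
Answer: $7134241$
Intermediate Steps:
$k = 55$ ($k = -5 + 60 = 55$)
$X{\left(p,z \right)} = 9 - p$
$\left(\left(33 + X{\left(-2,-4 \right)}\right) \left(5 + k\right) + 31\right)^{2} = \left(\left(33 + \left(9 - -2\right)\right) \left(5 + 55\right) + 31\right)^{2} = \left(\left(33 + \left(9 + 2\right)\right) 60 + 31\right)^{2} = \left(\left(33 + 11\right) 60 + 31\right)^{2} = \left(44 \cdot 60 + 31\right)^{2} = \left(2640 + 31\right)^{2} = 2671^{2} = 7134241$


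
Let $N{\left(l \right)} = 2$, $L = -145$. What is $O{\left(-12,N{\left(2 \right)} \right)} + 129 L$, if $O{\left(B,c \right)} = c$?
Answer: $-18703$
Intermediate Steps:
$O{\left(-12,N{\left(2 \right)} \right)} + 129 L = 2 + 129 \left(-145\right) = 2 - 18705 = -18703$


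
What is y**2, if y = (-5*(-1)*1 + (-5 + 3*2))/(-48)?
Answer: 1/64 ≈ 0.015625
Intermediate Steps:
y = -1/8 (y = (5*1 + (-5 + 6))*(-1/48) = (5 + 1)*(-1/48) = 6*(-1/48) = -1/8 ≈ -0.12500)
y**2 = (-1/8)**2 = 1/64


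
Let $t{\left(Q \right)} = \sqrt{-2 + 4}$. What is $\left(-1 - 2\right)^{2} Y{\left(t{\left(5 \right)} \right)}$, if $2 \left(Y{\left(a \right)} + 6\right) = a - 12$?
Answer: $-108 + \frac{9 \sqrt{2}}{2} \approx -101.64$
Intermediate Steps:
$t{\left(Q \right)} = \sqrt{2}$
$Y{\left(a \right)} = -12 + \frac{a}{2}$ ($Y{\left(a \right)} = -6 + \frac{a - 12}{2} = -6 + \frac{-12 + a}{2} = -6 + \left(-6 + \frac{a}{2}\right) = -12 + \frac{a}{2}$)
$\left(-1 - 2\right)^{2} Y{\left(t{\left(5 \right)} \right)} = \left(-1 - 2\right)^{2} \left(-12 + \frac{\sqrt{2}}{2}\right) = \left(-3\right)^{2} \left(-12 + \frac{\sqrt{2}}{2}\right) = 9 \left(-12 + \frac{\sqrt{2}}{2}\right) = -108 + \frac{9 \sqrt{2}}{2}$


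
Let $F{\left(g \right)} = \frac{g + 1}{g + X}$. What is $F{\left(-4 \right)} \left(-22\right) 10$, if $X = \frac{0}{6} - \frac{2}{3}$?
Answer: $- \frac{990}{7} \approx -141.43$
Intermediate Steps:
$X = - \frac{2}{3}$ ($X = 0 \cdot \frac{1}{6} - \frac{2}{3} = 0 - \frac{2}{3} = - \frac{2}{3} \approx -0.66667$)
$F{\left(g \right)} = \frac{1 + g}{- \frac{2}{3} + g}$ ($F{\left(g \right)} = \frac{g + 1}{g - \frac{2}{3}} = \frac{1 + g}{- \frac{2}{3} + g}$)
$F{\left(-4 \right)} \left(-22\right) 10 = \frac{3 \left(1 - 4\right)}{-2 + 3 \left(-4\right)} \left(-22\right) 10 = 3 \frac{1}{-2 - 12} \left(-3\right) \left(-22\right) 10 = 3 \frac{1}{-14} \left(-3\right) \left(-22\right) 10 = 3 \left(- \frac{1}{14}\right) \left(-3\right) \left(-22\right) 10 = \frac{9}{14} \left(-22\right) 10 = \left(- \frac{99}{7}\right) 10 = - \frac{990}{7}$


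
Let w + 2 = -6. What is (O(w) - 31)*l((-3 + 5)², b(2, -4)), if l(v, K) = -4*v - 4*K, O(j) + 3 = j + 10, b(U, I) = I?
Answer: 0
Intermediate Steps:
w = -8 (w = -2 - 6 = -8)
O(j) = 7 + j (O(j) = -3 + (j + 10) = -3 + (10 + j) = 7 + j)
l(v, K) = -4*K - 4*v
(O(w) - 31)*l((-3 + 5)², b(2, -4)) = ((7 - 8) - 31)*(-4*(-4) - 4*(-3 + 5)²) = (-1 - 31)*(16 - 4*2²) = -32*(16 - 4*4) = -32*(16 - 16) = -32*0 = 0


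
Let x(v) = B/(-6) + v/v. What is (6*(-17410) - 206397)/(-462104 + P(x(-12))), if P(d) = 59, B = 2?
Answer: 103619/154015 ≈ 0.67278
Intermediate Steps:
x(v) = 2/3 (x(v) = 2/(-6) + v/v = 2*(-1/6) + 1 = -1/3 + 1 = 2/3)
(6*(-17410) - 206397)/(-462104 + P(x(-12))) = (6*(-17410) - 206397)/(-462104 + 59) = (-104460 - 206397)/(-462045) = -310857*(-1/462045) = 103619/154015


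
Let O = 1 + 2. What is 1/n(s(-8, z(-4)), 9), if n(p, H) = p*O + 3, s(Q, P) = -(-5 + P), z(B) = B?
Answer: 1/30 ≈ 0.033333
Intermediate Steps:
s(Q, P) = 5 - P
O = 3
n(p, H) = 3 + 3*p (n(p, H) = p*3 + 3 = 3*p + 3 = 3 + 3*p)
1/n(s(-8, z(-4)), 9) = 1/(3 + 3*(5 - 1*(-4))) = 1/(3 + 3*(5 + 4)) = 1/(3 + 3*9) = 1/(3 + 27) = 1/30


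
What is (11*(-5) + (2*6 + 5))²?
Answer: 1444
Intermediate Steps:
(11*(-5) + (2*6 + 5))² = (-55 + (12 + 5))² = (-55 + 17)² = (-38)² = 1444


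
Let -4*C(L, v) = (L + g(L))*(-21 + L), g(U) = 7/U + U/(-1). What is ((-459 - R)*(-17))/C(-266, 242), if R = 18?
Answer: -1232568/287 ≈ -4294.7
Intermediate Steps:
g(U) = -U + 7/U (g(U) = 7/U + U*(-1) = 7/U - U = -U + 7/U)
C(L, v) = -7*(-21 + L)/(4*L) (C(L, v) = -(L + (-L + 7/L))*(-21 + L)/4 = -7/L*(-21 + L)/4 = -7*(-21 + L)/(4*L))
((-459 - R)*(-17))/C(-266, 242) = ((-459 - 1*18)*(-17))/(((7/4)*(21 - 1*(-266))/(-266))) = ((-459 - 18)*(-17))/(((7/4)*(-1/266)*(21 + 266))) = (-477*(-17))/(((7/4)*(-1/266)*287)) = 8109/(-287/152) = 8109*(-152/287) = -1232568/287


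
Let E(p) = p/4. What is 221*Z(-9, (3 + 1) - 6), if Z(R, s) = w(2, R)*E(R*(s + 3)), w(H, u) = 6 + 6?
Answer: -5967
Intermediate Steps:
w(H, u) = 12
E(p) = p/4 (E(p) = p*(¼) = p/4)
Z(R, s) = 3*R*(3 + s) (Z(R, s) = 12*((R*(s + 3))/4) = 12*((R*(3 + s))/4) = 12*(R*(3 + s)/4) = 3*R*(3 + s))
221*Z(-9, (3 + 1) - 6) = 221*(3*(-9)*(3 + ((3 + 1) - 6))) = 221*(3*(-9)*(3 + (4 - 6))) = 221*(3*(-9)*(3 - 2)) = 221*(3*(-9)*1) = 221*(-27) = -5967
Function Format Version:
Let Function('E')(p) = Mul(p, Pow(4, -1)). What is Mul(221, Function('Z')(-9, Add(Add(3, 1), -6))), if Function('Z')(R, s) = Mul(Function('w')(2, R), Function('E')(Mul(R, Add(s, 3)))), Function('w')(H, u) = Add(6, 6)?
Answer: -5967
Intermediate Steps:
Function('w')(H, u) = 12
Function('E')(p) = Mul(Rational(1, 4), p) (Function('E')(p) = Mul(p, Rational(1, 4)) = Mul(Rational(1, 4), p))
Function('Z')(R, s) = Mul(3, R, Add(3, s)) (Function('Z')(R, s) = Mul(12, Mul(Rational(1, 4), Mul(R, Add(s, 3)))) = Mul(12, Mul(Rational(1, 4), Mul(R, Add(3, s)))) = Mul(12, Mul(Rational(1, 4), R, Add(3, s))) = Mul(3, R, Add(3, s)))
Mul(221, Function('Z')(-9, Add(Add(3, 1), -6))) = Mul(221, Mul(3, -9, Add(3, Add(Add(3, 1), -6)))) = Mul(221, Mul(3, -9, Add(3, Add(4, -6)))) = Mul(221, Mul(3, -9, Add(3, -2))) = Mul(221, Mul(3, -9, 1)) = Mul(221, -27) = -5967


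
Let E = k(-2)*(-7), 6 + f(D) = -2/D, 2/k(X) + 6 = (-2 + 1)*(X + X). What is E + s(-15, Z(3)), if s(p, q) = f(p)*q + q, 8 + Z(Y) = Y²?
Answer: 32/15 ≈ 2.1333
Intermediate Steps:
Z(Y) = -8 + Y²
k(X) = 2/(-6 - 2*X) (k(X) = 2/(-6 + (-2 + 1)*(X + X)) = 2/(-6 - 2*X))
f(D) = -6 - 2/D
s(p, q) = q + q*(-6 - 2/p) (s(p, q) = (-6 - 2/p)*q + q = q*(-6 - 2/p) + q = q + q*(-6 - 2/p))
E = 7 (E = -1/(3 - 2)*(-7) = -1/1*(-7) = -1*1*(-7) = -1*(-7) = 7)
E + s(-15, Z(3)) = 7 - 1*(-8 + 3²)*(2 + 5*(-15))/(-15) = 7 - 1*(-8 + 9)*(-1/15)*(2 - 75) = 7 - 1*1*(-1/15)*(-73) = 7 - 73/15 = 32/15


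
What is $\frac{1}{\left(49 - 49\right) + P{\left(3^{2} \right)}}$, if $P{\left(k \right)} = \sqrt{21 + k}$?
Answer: $\frac{\sqrt{30}}{30} \approx 0.18257$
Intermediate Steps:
$\frac{1}{\left(49 - 49\right) + P{\left(3^{2} \right)}} = \frac{1}{\left(49 - 49\right) + \sqrt{21 + 3^{2}}} = \frac{1}{\left(49 - 49\right) + \sqrt{21 + 9}} = \frac{1}{0 + \sqrt{30}} = \frac{1}{\sqrt{30}} = \frac{\sqrt{30}}{30}$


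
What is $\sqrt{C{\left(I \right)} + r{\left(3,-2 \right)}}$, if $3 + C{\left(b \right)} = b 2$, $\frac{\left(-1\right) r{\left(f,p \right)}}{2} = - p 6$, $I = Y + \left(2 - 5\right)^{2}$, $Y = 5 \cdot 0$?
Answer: $3 i \approx 3.0 i$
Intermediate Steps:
$Y = 0$
$I = 9$ ($I = 0 + \left(2 - 5\right)^{2} = 0 + \left(-3\right)^{2} = 0 + 9 = 9$)
$r{\left(f,p \right)} = 12 p$ ($r{\left(f,p \right)} = - 2 - p 6 = - 2 \left(- 6 p\right) = 12 p$)
$C{\left(b \right)} = -3 + 2 b$ ($C{\left(b \right)} = -3 + b 2 = -3 + 2 b$)
$\sqrt{C{\left(I \right)} + r{\left(3,-2 \right)}} = \sqrt{\left(-3 + 2 \cdot 9\right) + 12 \left(-2\right)} = \sqrt{\left(-3 + 18\right) - 24} = \sqrt{15 - 24} = \sqrt{-9} = 3 i$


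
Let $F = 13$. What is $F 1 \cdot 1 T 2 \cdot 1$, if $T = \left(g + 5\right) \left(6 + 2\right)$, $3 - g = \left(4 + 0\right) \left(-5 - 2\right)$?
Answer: $7488$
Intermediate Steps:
$g = 31$ ($g = 3 - \left(4 + 0\right) \left(-5 - 2\right) = 3 - 4 \left(-7\right) = 3 - -28 = 3 + 28 = 31$)
$T = 288$ ($T = \left(31 + 5\right) \left(6 + 2\right) = 36 \cdot 8 = 288$)
$F 1 \cdot 1 T 2 \cdot 1 = 13 \cdot 1 \cdot 1 \cdot 288 \cdot 2 \cdot 1 = 13 \cdot 1 \cdot 288 \cdot 2 \cdot 1 = 13 \cdot 288 \cdot 2 \cdot 1 = 13 \cdot 576 \cdot 1 = 7488 \cdot 1 = 7488$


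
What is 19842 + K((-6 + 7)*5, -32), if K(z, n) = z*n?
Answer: 19682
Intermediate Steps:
K(z, n) = n*z
19842 + K((-6 + 7)*5, -32) = 19842 - 32*(-6 + 7)*5 = 19842 - 32*5 = 19842 - 160 = 19682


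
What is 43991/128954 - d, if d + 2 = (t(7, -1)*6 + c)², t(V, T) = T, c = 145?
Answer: -2491218335/128954 ≈ -19319.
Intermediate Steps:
d = 19319 (d = -2 + (-1*6 + 145)² = -2 + (-6 + 145)² = -2 + 139² = -2 + 19321 = 19319)
43991/128954 - d = 43991/128954 - 1*19319 = 43991*(1/128954) - 19319 = 43991/128954 - 19319 = -2491218335/128954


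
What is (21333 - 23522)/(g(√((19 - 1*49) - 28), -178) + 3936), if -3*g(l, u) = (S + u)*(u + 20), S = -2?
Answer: 199/504 ≈ 0.39484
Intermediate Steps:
g(l, u) = -(-2 + u)*(20 + u)/3 (g(l, u) = -(-2 + u)*(u + 20)/3 = -(-2 + u)*(20 + u)/3)
(21333 - 23522)/(g(√((19 - 1*49) - 28), -178) + 3936) = (21333 - 23522)/((40/3 - 6*(-178) - ⅓*(-178)²) + 3936) = -2189/((40/3 + 1068 - ⅓*31684) + 3936) = -2189/((40/3 + 1068 - 31684/3) + 3936) = -2189/(-9480 + 3936) = -2189/(-5544) = -2189*(-1/5544) = 199/504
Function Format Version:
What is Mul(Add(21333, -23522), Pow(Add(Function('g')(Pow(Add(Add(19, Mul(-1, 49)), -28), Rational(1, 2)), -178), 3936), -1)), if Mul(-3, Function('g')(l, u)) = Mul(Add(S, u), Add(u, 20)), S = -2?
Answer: Rational(199, 504) ≈ 0.39484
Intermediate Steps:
Function('g')(l, u) = Mul(Rational(-1, 3), Add(-2, u), Add(20, u)) (Function('g')(l, u) = Mul(Rational(-1, 3), Mul(Add(-2, u), Add(u, 20))) = Mul(Rational(-1, 3), Mul(Add(-2, u), Add(20, u))) = Mul(Rational(-1, 3), Add(-2, u), Add(20, u)))
Mul(Add(21333, -23522), Pow(Add(Function('g')(Pow(Add(Add(19, Mul(-1, 49)), -28), Rational(1, 2)), -178), 3936), -1)) = Mul(Add(21333, -23522), Pow(Add(Add(Rational(40, 3), Mul(-6, -178), Mul(Rational(-1, 3), Pow(-178, 2))), 3936), -1)) = Mul(-2189, Pow(Add(Add(Rational(40, 3), 1068, Mul(Rational(-1, 3), 31684)), 3936), -1)) = Mul(-2189, Pow(Add(Add(Rational(40, 3), 1068, Rational(-31684, 3)), 3936), -1)) = Mul(-2189, Pow(Add(-9480, 3936), -1)) = Mul(-2189, Pow(-5544, -1)) = Mul(-2189, Rational(-1, 5544)) = Rational(199, 504)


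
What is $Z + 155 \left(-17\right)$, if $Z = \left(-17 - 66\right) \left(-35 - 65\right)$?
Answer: $5665$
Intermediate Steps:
$Z = 8300$ ($Z = \left(-83\right) \left(-100\right) = 8300$)
$Z + 155 \left(-17\right) = 8300 + 155 \left(-17\right) = 8300 - 2635 = 5665$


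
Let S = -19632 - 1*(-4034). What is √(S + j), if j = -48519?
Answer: I*√64117 ≈ 253.21*I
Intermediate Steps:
S = -15598 (S = -19632 + 4034 = -15598)
√(S + j) = √(-15598 - 48519) = √(-64117) = I*√64117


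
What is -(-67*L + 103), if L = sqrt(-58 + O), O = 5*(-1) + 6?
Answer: -103 + 67*I*sqrt(57) ≈ -103.0 + 505.84*I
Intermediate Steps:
O = 1 (O = -5 + 6 = 1)
L = I*sqrt(57) (L = sqrt(-58 + 1) = sqrt(-57) = I*sqrt(57) ≈ 7.5498*I)
-(-67*L + 103) = -(-67*I*sqrt(57) + 103) = -(103 - 67*I*sqrt(57)) = -103 + 67*I*sqrt(57)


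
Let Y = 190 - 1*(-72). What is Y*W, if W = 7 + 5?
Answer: 3144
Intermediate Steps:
W = 12
Y = 262 (Y = 190 + 72 = 262)
Y*W = 262*12 = 3144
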